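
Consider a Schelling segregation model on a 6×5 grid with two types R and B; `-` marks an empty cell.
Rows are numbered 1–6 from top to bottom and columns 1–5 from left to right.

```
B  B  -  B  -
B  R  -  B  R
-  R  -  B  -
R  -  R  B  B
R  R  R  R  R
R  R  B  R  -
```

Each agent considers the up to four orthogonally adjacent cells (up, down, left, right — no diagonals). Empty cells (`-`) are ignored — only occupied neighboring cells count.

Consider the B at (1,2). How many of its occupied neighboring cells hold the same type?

Occupied neighbors of (1,2): (2,2)=R, (1,1)=B.
Same type (B): 1 of 2.

1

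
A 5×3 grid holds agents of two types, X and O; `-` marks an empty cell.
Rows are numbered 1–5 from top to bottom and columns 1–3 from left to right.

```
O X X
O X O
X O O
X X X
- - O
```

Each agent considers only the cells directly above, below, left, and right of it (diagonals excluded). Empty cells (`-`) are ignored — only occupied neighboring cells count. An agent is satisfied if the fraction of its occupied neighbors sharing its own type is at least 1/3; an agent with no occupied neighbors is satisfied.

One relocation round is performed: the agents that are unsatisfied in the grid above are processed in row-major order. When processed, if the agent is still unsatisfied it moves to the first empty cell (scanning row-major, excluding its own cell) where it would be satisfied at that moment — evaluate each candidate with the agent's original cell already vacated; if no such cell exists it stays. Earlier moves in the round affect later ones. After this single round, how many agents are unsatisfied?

Initially unsatisfied (in order): (2,2), (3,2), (5,3).
  (2,2) → (5,1).
  (3,2): now satisfied by earlier moves; stays.
  (5,3) → (2,2).
Resulting grid:
O X X
O O O
X O O
X X X
X - -
All satisfied now.

0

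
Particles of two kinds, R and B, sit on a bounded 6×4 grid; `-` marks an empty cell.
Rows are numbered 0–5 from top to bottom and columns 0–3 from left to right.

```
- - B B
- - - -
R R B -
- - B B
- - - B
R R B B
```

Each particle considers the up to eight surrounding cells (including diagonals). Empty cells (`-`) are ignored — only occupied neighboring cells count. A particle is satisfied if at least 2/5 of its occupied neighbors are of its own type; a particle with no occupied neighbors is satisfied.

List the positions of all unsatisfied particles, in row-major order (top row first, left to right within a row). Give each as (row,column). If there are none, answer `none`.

(2,1)

Row 0: (0,2)B 1/1 satisfied · (0,3)B 1/1 satisfied
Row 2: (2,0)R 1/1 satisfied · (2,1)R 1/3 not · (2,2)B 2/3 satisfied
Row 3: (3,2)B 3/4 satisfied · (3,3)B 3/3 satisfied
Row 4: (4,3)B 4/4 satisfied
Row 5: (5,0)R 1/1 satisfied · (5,1)R 1/2 satisfied · (5,2)B 2/3 satisfied · (5,3)B 2/2 satisfied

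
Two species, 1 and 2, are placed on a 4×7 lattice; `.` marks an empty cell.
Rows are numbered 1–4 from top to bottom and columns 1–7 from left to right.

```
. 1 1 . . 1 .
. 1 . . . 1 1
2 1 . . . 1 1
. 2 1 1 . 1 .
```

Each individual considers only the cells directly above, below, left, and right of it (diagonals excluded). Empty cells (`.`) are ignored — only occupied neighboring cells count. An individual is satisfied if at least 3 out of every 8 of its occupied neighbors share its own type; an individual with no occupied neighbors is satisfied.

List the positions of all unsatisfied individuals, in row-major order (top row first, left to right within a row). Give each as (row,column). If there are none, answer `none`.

Row 1: (1,2)1 2/2 ok · (1,3)1 1/1 ok · (1,6)1 1/1 ok
Row 2: (2,2)1 2/2 ok · (2,6)1 3/3 ok · (2,7)1 2/2 ok
Row 3: (3,1)2 0/1 unhappy · (3,2)1 1/3 unhappy · (3,6)1 3/3 ok · (3,7)1 2/2 ok
Row 4: (4,2)2 0/2 unhappy · (4,3)1 1/2 ok · (4,4)1 1/1 ok · (4,6)1 1/1 ok

(3,1), (3,2), (4,2)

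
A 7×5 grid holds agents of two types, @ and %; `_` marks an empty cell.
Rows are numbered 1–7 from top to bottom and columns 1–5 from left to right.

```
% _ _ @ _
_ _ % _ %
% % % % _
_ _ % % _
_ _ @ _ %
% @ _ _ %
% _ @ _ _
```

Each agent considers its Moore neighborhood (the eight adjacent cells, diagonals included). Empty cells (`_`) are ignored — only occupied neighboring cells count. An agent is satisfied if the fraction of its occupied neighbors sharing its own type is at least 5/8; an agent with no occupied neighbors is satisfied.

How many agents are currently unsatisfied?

Row 1: (1,1)% 0/0 satisfied · (1,4)@ 0/2 not
Row 2: (2,3)% 3/4 satisfied · (2,5)% 1/2 not
Row 3: (3,1)% 1/1 satisfied · (3,2)% 4/4 satisfied · (3,3)% 5/5 satisfied · (3,4)% 5/5 satisfied
Row 4: (4,3)% 4/5 satisfied · (4,4)% 4/5 satisfied
Row 5: (5,3)@ 1/3 not · (5,5)% 2/2 satisfied
Row 6: (6,1)% 1/2 not · (6,2)@ 2/4 not · (6,5)% 1/1 satisfied
Row 7: (7,1)% 1/2 not · (7,3)@ 1/1 satisfied
Unsatisfied: (1,4), (2,5), (5,3), (6,1), (6,2), (7,1) — 6 in total.

6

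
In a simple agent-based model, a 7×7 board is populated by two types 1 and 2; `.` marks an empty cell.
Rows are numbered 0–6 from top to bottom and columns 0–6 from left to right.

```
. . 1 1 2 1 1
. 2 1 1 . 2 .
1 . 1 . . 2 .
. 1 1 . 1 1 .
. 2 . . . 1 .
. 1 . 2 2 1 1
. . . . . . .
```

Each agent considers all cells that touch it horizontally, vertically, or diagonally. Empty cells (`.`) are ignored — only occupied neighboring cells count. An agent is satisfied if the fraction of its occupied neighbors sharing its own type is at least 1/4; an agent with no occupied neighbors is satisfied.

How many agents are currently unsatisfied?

3

Row 0: (0,2)1 3/4 satisfied · (0,3)1 3/4 satisfied · (0,4)2 1/4 satisfied · (0,5)1 1/3 satisfied · (0,6)1 1/2 satisfied
Row 1: (1,1)2 0/4 not · (1,2)1 4/5 satisfied · (1,3)1 4/5 satisfied · (1,5)2 2/4 satisfied
Row 2: (2,0)1 1/2 satisfied · (2,2)1 4/5 satisfied · (2,5)2 1/3 satisfied
Row 3: (3,1)1 3/4 satisfied · (3,2)1 2/3 satisfied · (3,4)1 2/3 satisfied · (3,5)1 2/3 satisfied
Row 4: (4,1)2 0/3 not · (4,5)1 4/5 satisfied
Row 5: (5,1)1 0/1 not · (5,3)2 1/1 satisfied · (5,4)2 1/3 satisfied · (5,5)1 2/3 satisfied · (5,6)1 2/2 satisfied
Unsatisfied: (1,1), (4,1), (5,1) — 3 in total.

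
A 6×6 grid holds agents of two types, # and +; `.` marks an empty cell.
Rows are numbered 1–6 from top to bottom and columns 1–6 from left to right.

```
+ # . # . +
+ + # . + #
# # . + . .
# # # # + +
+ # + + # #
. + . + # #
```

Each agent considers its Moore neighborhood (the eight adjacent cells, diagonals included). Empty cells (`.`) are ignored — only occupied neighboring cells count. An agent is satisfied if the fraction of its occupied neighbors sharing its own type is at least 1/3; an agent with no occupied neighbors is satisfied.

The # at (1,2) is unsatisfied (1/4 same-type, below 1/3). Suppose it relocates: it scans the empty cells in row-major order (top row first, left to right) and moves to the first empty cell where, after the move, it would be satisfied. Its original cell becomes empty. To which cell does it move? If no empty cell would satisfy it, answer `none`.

(1,3)

Vacating (1,2). Empty cells in order:
  (1,3): 2/3 same-type → satisfied — stop here.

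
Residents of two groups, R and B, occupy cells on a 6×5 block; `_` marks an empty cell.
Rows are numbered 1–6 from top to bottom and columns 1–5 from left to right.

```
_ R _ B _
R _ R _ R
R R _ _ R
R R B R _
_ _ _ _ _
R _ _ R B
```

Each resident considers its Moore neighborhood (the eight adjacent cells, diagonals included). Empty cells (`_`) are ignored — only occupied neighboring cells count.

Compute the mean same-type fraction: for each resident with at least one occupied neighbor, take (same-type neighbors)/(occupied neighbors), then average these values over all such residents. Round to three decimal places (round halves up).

Row 1: (1,2)R 2/2 · (1,4)B 0/2
Row 2: (2,1)R 3/3 · (2,3)R 2/3 · (2,5)R 1/2
Row 3: (3,1)R 4/4 · (3,2)R 5/6 · (3,5)R 2/2
Row 4: (4,1)R 3/3 · (4,2)R 3/4 · (4,3)B 0/3 · (4,4)R 1/2
Row 6: (6,1)R — no occupied neighbors · (6,4)R 0/1 · (6,5)B 0/1
Sum over 14 residents: 2/2 + 0/2 + 3/3 + 2/3 + 1/2 + 4/4 + 5/6 + 2/2 + 3/3 + 3/4 + 0/3 + 1/2 + 0/1 + 0/1 = 33/4; mean = 33/4 ÷ 14 = 33/56 = 0.589285… → 0.589.

0.589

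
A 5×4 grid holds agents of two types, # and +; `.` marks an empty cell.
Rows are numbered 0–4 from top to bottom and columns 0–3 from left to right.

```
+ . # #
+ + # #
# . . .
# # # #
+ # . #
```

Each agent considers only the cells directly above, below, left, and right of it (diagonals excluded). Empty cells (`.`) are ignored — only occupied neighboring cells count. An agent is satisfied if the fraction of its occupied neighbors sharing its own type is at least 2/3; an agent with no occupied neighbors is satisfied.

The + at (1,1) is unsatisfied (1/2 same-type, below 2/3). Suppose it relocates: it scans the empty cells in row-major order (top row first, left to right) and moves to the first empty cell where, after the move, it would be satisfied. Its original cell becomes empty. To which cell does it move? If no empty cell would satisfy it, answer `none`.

none

Vacating (1,1). Empty cells in order:
  (0,1): 1/2 same-type → still unsatisfied.
  (2,1): 0/2 same-type → still unsatisfied.
  (2,2): 0/2 same-type → still unsatisfied.
  (2,3): 0/2 same-type → still unsatisfied.
  (4,2): 0/3 same-type → still unsatisfied.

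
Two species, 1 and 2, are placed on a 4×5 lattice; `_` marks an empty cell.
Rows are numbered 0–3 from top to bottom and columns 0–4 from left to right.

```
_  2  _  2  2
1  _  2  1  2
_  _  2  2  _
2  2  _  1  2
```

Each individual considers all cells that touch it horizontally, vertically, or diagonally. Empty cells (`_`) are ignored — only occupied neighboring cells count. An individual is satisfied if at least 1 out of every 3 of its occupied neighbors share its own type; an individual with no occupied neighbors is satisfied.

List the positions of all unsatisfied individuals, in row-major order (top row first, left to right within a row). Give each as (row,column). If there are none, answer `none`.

Row 0: (0,1)2 1/2 satisfied · (0,3)2 3/4 satisfied · (0,4)2 2/3 satisfied
Row 1: (1,0)1 0/1 not · (1,2)2 4/5 satisfied · (1,3)1 0/6 not · (1,4)2 3/4 satisfied
Row 2: (2,2)2 3/5 satisfied · (2,3)2 4/6 satisfied
Row 3: (3,0)2 1/1 satisfied · (3,1)2 2/2 satisfied · (3,3)1 0/3 not · (3,4)2 1/2 satisfied

(1,0), (1,3), (3,3)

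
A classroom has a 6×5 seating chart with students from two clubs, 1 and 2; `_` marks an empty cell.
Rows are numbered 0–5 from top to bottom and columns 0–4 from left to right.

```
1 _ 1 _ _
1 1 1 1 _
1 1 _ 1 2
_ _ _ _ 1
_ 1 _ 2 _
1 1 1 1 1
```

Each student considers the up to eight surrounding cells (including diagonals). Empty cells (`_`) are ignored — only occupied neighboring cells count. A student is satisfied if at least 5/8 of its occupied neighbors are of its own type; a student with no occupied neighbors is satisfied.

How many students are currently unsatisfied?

4

(0,0)1 2/2 ✓
(0,2)1 3/3 ✓
(1,0)1 4/4 ✓
(1,1)1 6/6 ✓
(1,2)1 5/5 ✓
(1,3)1 3/4 ✓
(2,0)1 3/3 ✓
(2,1)1 4/4 ✓
(2,3)1 3/4 ✓
(2,4)2 0/3 ✗
(3,4)1 1/3 ✗
(4,1)1 3/3 ✓
(4,3)2 0/4 ✗
(5,0)1 2/2 ✓
(5,1)1 3/3 ✓
(5,2)1 3/4 ✓
(5,3)1 2/3 ✓
(5,4)1 1/2 ✗
Unsatisfied: (2,4), (3,4), (4,3), (5,4) — 4 in total.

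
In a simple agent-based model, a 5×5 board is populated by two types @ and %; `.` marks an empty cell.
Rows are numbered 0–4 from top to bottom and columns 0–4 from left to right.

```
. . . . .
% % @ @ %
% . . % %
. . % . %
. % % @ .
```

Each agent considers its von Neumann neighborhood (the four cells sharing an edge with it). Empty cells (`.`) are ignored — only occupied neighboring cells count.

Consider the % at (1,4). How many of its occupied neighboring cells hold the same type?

Occupied neighbors of (1,4): (2,4)=%, (1,3)=@.
Same type (%): 1 of 2.

1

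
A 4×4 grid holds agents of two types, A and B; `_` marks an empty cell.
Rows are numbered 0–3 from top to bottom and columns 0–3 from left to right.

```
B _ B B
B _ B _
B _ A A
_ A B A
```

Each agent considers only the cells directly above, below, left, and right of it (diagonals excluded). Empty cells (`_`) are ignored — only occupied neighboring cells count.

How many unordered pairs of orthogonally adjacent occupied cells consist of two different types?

4

Scan each occupied cell's neighbors to the right and below so each pair is counted once.
Row 0: B(0,0)–B(1,0)= B(0,2)–B(0,3)= B(0,2)–B(1,2)=  → 0/3 unlike.
Row 1: B(1,0)–B(2,0)= B(1,2)–A(2,2)≠  → 1/2 unlike.
Row 2: A(2,2)–A(2,3)= A(2,2)–B(3,2)≠ A(2,3)–A(3,3)=  → 1/3 unlike.
Row 3: A(3,1)–B(3,2)≠ B(3,2)–A(3,3)≠  → 2/2 unlike.
Total adjacent occupied pairs: 10; unlike-type pairs: 4.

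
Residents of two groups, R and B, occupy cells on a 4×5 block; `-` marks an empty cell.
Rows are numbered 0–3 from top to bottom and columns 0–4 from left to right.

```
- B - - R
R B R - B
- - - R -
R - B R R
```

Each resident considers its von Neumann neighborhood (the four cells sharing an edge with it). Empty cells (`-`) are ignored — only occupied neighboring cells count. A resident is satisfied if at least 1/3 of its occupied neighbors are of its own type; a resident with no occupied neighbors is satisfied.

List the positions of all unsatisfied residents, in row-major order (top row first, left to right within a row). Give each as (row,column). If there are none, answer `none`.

(0,4), (1,0), (1,2), (1,4), (3,2)

(0,1)B 1/1 ok
(0,4)R 0/1 unhappy
(1,0)R 0/1 unhappy
(1,1)B 1/3 ok
(1,2)R 0/1 unhappy
(1,4)B 0/1 unhappy
(2,3)R 1/1 ok
(3,0)R 0/0 ok
(3,2)B 0/1 unhappy
(3,3)R 2/3 ok
(3,4)R 1/1 ok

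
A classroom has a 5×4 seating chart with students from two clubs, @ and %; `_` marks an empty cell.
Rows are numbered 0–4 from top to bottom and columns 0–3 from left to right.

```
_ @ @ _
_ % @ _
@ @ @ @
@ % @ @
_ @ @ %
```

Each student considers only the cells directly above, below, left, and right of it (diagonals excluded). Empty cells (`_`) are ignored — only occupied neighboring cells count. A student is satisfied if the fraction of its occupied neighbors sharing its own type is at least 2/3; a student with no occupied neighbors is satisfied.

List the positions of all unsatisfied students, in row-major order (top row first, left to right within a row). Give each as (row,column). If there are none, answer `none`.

(0,1), (1,1), (2,1), (3,0), (3,1), (4,1), (4,3)

(0,1)@ 1/2 unhappy
(0,2)@ 2/2 ok
(1,1)% 0/3 unhappy
(1,2)@ 2/3 ok
(2,0)@ 2/2 ok
(2,1)@ 2/4 unhappy
(2,2)@ 4/4 ok
(2,3)@ 2/2 ok
(3,0)@ 1/2 unhappy
(3,1)% 0/4 unhappy
(3,2)@ 3/4 ok
(3,3)@ 2/3 ok
(4,1)@ 1/2 unhappy
(4,2)@ 2/3 ok
(4,3)% 0/2 unhappy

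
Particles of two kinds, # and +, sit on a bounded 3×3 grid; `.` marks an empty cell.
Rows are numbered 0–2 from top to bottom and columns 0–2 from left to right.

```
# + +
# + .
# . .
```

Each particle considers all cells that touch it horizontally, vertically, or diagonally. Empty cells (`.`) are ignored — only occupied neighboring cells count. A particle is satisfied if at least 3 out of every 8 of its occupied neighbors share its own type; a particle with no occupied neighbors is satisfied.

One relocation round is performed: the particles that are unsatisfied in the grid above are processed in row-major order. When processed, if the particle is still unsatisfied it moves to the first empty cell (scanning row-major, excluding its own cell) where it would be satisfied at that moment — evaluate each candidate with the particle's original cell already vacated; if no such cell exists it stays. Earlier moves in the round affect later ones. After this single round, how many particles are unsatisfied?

0

Initially unsatisfied (in order): (0,0).
  (0,0) → (2,1).
Resulting grid:
. + +
# + .
# # .
All satisfied now.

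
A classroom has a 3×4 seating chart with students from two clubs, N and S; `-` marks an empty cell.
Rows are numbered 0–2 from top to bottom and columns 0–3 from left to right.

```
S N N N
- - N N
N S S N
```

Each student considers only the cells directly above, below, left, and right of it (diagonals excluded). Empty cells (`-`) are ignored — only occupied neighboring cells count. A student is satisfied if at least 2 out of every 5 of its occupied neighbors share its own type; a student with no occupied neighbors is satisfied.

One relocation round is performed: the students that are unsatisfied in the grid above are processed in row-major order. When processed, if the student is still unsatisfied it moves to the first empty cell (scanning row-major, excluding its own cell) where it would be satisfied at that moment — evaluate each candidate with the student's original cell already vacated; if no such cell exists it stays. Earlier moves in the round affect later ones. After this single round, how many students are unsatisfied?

1

Initially unsatisfied (in order): (0,0), (2,0), (2,2).
  (0,0): no empty cell satisfies it; stays.
  (2,0) → (1,1).
  (2,2) → (1,0).
Resulting grid:
S N N N
S N N N
- S - N
Unsatisfied now: (2,1).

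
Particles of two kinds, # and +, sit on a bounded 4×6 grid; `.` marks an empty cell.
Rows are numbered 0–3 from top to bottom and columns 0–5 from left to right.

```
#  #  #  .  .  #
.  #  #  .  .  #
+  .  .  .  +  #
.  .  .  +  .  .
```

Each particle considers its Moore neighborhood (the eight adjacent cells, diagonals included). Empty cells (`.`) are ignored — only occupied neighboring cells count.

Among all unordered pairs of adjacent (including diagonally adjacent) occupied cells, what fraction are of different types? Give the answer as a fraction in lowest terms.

Scan each occupied cell's neighbors to the right and below (and the two forward diagonals) so each pair is counted once.
From row 0: 0 unlike of 8 pairs (running 0/8).
From row 1: 2 unlike of 4 pairs (running 2/12).
From row 2: 1 unlike of 2 pairs (running 3/14).
Total adjacent occupied pairs: 14; unlike-type pairs: 3.
3/14 is already in lowest terms.

3/14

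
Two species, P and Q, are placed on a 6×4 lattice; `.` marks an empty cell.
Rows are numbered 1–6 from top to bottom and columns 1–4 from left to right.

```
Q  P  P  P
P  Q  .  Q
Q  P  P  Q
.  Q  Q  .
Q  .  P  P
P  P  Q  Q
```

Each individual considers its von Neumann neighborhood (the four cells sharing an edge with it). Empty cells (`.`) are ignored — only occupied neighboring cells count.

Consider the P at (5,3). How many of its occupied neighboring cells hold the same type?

1

Occupied neighbors of (5,3): (4,3)=Q, (6,3)=Q, (5,4)=P.
Same type (P): 1 of 3.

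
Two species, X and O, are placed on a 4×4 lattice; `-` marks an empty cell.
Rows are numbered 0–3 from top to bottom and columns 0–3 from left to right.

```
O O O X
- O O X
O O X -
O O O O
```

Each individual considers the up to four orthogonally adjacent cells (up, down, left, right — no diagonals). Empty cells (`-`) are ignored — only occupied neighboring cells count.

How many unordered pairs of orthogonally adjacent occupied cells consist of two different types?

5

Scan each occupied cell's neighbors to the right and below so each pair is counted once.
From row 0: 1 unlike of 6 pairs (running 1/6).
From row 1: 2 unlike of 4 pairs (running 3/10).
From row 2: 2 unlike of 5 pairs (running 5/15).
From row 3: 0 unlike of 3 pairs (running 5/18).
Total adjacent occupied pairs: 18; unlike-type pairs: 5.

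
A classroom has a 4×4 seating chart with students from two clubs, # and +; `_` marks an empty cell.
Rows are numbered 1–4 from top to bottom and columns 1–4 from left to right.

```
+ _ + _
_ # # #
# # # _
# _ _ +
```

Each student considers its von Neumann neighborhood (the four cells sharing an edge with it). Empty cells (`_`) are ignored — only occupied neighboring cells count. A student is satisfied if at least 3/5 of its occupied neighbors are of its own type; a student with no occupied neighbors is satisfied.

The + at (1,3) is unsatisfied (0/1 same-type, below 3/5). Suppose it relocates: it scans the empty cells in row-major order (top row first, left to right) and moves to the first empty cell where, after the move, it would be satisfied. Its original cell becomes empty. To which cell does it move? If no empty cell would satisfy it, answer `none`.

Vacating (1,3). Empty cells in order:
  (1,2): 1/2 same-type → still unsatisfied.
  (1,4): 0/1 same-type → still unsatisfied.
  (2,1): 1/3 same-type → still unsatisfied.
  (3,4): 1/3 same-type → still unsatisfied.
  (4,2): 0/2 same-type → still unsatisfied.
  (4,3): 1/2 same-type → still unsatisfied.

none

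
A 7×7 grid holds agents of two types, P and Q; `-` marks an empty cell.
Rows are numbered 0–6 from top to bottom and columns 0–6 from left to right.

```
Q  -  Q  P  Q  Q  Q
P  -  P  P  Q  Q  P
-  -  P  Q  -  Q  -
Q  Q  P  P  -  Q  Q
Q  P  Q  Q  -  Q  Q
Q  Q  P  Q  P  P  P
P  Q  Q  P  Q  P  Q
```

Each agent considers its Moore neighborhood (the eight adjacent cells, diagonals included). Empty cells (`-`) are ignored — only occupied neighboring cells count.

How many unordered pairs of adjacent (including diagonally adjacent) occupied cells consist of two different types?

Scan each occupied cell's neighbors to the right and below (and the two forward diagonals) so each pair is counted once.
Row 0: Q(0,0)–P(1,0)≠ Q(0,2)–P(0,3)≠ Q(0,2)–P(1,2)≠ Q(0,2)–P(1,3)≠ P(0,3)–Q(0,4)≠ P(0,3)–P(1,3)= P(0,3)–Q(1,4)≠ P(0,3)–P(1,2)= Q(0,4)–Q(0,5)= Q(0,4)–Q(1,4)= Q(0,4)–Q(1,5)= Q(0,4)–P(1,3)≠ Q(0,5)–Q(0,6)= Q(0,5)–Q(1,5)= Q(0,5)–P(1,6)≠ Q(0,5)–Q(1,4)= Q(0,6)–P(1,6)≠ Q(0,6)–Q(1,5)=  → 9/18 unlike.
Row 1: P(1,2)–P(1,3)= P(1,2)–P(2,2)= P(1,2)–Q(2,3)≠ P(1,3)–Q(1,4)≠ P(1,3)–Q(2,3)≠ P(1,3)–P(2,2)= Q(1,4)–Q(1,5)= Q(1,4)–Q(2,5)= Q(1,4)–Q(2,3)= Q(1,5)–P(1,6)≠ Q(1,5)–Q(2,5)= P(1,6)–Q(2,5)≠  → 5/12 unlike.
Row 2: P(2,2)–Q(2,3)≠ P(2,2)–P(3,2)= P(2,2)–P(3,3)= P(2,2)–Q(3,1)≠ Q(2,3)–P(3,3)≠ Q(2,3)–P(3,2)≠ Q(2,5)–Q(3,5)= Q(2,5)–Q(3,6)=  → 4/8 unlike.
Row 3: Q(3,0)–Q(3,1)= Q(3,0)–Q(4,0)= Q(3,0)–P(4,1)≠ Q(3,1)–P(3,2)≠ Q(3,1)–P(4,1)≠ Q(3,1)–Q(4,2)= Q(3,1)–Q(4,0)= P(3,2)–P(3,3)= P(3,2)–Q(4,2)≠ P(3,2)–Q(4,3)≠ P(3,2)–P(4,1)= P(3,3)–Q(4,3)≠ P(3,3)–Q(4,2)≠ Q(3,5)–Q(3,6)= Q(3,5)–Q(4,5)= Q(3,5)–Q(4,6)= Q(3,6)–Q(4,6)= Q(3,6)–Q(4,5)=  → 7/18 unlike.
Row 4: Q(4,0)–P(4,1)≠ Q(4,0)–Q(5,0)= Q(4,0)–Q(5,1)= P(4,1)–Q(4,2)≠ P(4,1)–Q(5,1)≠ P(4,1)–P(5,2)= P(4,1)–Q(5,0)≠ Q(4,2)–Q(4,3)= Q(4,2)–P(5,2)≠ Q(4,2)–Q(5,3)= Q(4,2)–Q(5,1)= Q(4,3)–Q(5,3)= Q(4,3)–P(5,4)≠ Q(4,3)–P(5,2)≠ Q(4,5)–Q(4,6)= Q(4,5)–P(5,5)≠ Q(4,5)–P(5,6)≠ Q(4,5)–P(5,4)≠ Q(4,6)–P(5,6)≠ Q(4,6)–P(5,5)≠  → 12/20 unlike.
Row 5: Q(5,0)–Q(5,1)= Q(5,0)–P(6,0)≠ Q(5,0)–Q(6,1)= Q(5,1)–P(5,2)≠ Q(5,1)–Q(6,1)= Q(5,1)–Q(6,2)= Q(5,1)–P(6,0)≠ P(5,2)–Q(5,3)≠ P(5,2)–Q(6,2)≠ P(5,2)–P(6,3)= P(5,2)–Q(6,1)≠ Q(5,3)–P(5,4)≠ Q(5,3)–P(6,3)≠ Q(5,3)–Q(6,4)= Q(5,3)–Q(6,2)= P(5,4)–P(5,5)= P(5,4)–Q(6,4)≠ P(5,4)–P(6,5)= P(5,4)–P(6,3)= P(5,5)–P(5,6)= P(5,5)–P(6,5)= P(5,5)–Q(6,6)≠ P(5,5)–Q(6,4)≠ P(5,6)–Q(6,6)≠ P(5,6)–P(6,5)=  → 12/25 unlike.
Row 6: P(6,0)–Q(6,1)≠ Q(6,1)–Q(6,2)= Q(6,2)–P(6,3)≠ P(6,3)–Q(6,4)≠ Q(6,4)–P(6,5)≠ P(6,5)–Q(6,6)≠  → 5/6 unlike.
Total adjacent occupied pairs: 107; unlike-type pairs: 54.

54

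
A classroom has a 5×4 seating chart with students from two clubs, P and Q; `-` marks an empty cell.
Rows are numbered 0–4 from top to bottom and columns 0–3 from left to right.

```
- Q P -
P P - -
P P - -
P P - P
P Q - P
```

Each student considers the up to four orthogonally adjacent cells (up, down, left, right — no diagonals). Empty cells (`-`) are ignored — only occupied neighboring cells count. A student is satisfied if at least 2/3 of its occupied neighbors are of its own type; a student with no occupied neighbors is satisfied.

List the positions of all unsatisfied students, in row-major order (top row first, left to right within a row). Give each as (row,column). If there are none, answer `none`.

Row 0: (0,1)Q 0/2 unhappy · (0,2)P 0/1 unhappy
Row 1: (1,0)P 2/2 ok · (1,1)P 2/3 ok
Row 2: (2,0)P 3/3 ok · (2,1)P 3/3 ok
Row 3: (3,0)P 3/3 ok · (3,1)P 2/3 ok · (3,3)P 1/1 ok
Row 4: (4,0)P 1/2 unhappy · (4,1)Q 0/2 unhappy · (4,3)P 1/1 ok

(0,1), (0,2), (4,0), (4,1)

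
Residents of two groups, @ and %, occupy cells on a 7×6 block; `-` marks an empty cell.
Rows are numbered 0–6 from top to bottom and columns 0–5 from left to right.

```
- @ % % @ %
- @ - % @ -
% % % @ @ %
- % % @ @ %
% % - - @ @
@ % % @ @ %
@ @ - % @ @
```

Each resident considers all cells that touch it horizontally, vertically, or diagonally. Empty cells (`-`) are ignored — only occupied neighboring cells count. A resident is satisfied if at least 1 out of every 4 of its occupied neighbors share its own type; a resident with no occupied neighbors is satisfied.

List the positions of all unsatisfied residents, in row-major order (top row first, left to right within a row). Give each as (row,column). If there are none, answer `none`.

(0,5), (1,1), (3,5), (5,5)

Row 0: (0,1)@ 1/2 ok · (0,2)% 2/4 ok · (0,3)% 2/4 ok · (0,4)@ 1/4 ok · (0,5)% 0/2 unhappy
Row 1: (1,1)@ 1/5 unhappy · (1,3)% 3/7 ok · (1,4)@ 3/7 ok
Row 2: (2,0)% 2/3 ok · (2,1)% 4/5 ok · (2,2)% 4/7 ok · (2,3)@ 4/7 ok · (2,4)@ 4/7 ok · (2,5)% 1/4 ok
Row 3: (3,1)% 6/6 ok · (3,2)% 4/6 ok · (3,3)@ 4/6 ok · (3,4)@ 5/7 ok · (3,5)% 1/5 unhappy
Row 4: (4,0)% 3/4 ok · (4,1)% 5/6 ok · (4,4)@ 5/7 ok · (4,5)@ 3/5 ok
Row 5: (5,0)@ 2/5 ok · (5,1)% 3/6 ok · (5,2)% 3/5 ok · (5,3)@ 3/5 ok · (5,4)@ 5/7 ok · (5,5)% 0/5 unhappy
Row 6: (6,0)@ 2/3 ok · (6,1)@ 2/4 ok · (6,3)% 1/4 ok · (6,4)@ 3/5 ok · (6,5)@ 2/3 ok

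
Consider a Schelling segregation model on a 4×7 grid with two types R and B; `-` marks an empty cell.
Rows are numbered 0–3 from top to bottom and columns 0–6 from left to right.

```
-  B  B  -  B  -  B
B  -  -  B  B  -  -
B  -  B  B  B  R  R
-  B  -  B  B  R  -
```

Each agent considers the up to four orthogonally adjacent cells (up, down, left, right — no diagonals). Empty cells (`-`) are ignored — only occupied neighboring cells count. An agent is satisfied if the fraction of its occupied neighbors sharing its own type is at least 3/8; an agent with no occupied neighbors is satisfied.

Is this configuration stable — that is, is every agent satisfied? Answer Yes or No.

Row 0: (0,1)B 1/1 ✓ · (0,2)B 1/1 ✓ · (0,4)B 1/1 ✓ · (0,6)B 0/0 ✓
Row 1: (1,0)B 1/1 ✓ · (1,3)B 2/2 ✓ · (1,4)B 3/3 ✓
Row 2: (2,0)B 1/1 ✓ · (2,2)B 1/1 ✓ · (2,3)B 4/4 ✓ · (2,4)B 3/4 ✓ · (2,5)R 2/3 ✓ · (2,6)R 1/1 ✓
Row 3: (3,1)B 0/0 ✓ · (3,3)B 2/2 ✓ · (3,4)B 2/3 ✓ · (3,5)R 1/2 ✓
All meet the threshold, so the configuration is stable.

Yes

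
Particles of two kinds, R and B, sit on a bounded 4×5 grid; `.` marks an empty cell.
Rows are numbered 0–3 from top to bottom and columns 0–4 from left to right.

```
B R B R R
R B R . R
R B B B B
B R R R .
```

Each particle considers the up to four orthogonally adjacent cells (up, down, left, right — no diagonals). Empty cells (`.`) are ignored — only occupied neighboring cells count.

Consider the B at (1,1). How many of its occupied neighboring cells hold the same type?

Occupied neighbors of (1,1): (0,1)=R, (2,1)=B, (1,0)=R, (1,2)=R.
Same type (B): 1 of 4.

1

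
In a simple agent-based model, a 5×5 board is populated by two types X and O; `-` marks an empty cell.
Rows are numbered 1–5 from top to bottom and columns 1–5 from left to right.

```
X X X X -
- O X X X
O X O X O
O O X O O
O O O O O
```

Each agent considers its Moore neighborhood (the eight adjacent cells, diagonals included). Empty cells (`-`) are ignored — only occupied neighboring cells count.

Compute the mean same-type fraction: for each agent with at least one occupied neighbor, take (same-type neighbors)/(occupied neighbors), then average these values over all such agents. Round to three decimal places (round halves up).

(1,1)X 1/2
(1,2)X 3/4
(1,3)X 4/5
(1,4)X 4/4
(2,2)O 2/7
(2,3)X 6/8
(2,4)X 5/7
(2,5)X 3/4
(3,1)O 3/4
(3,2)X 2/7
(3,3)O 3/8
(3,4)X 4/8
(3,5)O 2/5
(4,1)O 4/5
(4,2)O 6/8
(4,3)X 2/8
(4,4)O 6/8
(4,5)O 4/5
(5,1)O 3/3
(5,2)O 4/5
(5,3)O 4/5
(5,4)O 4/5
(5,5)O 3/3
Sum over 23 agents: 1/2 + 3/4 + 4/5 + 4/4 + 2/7 + 6/8 + 5/7 + 3/4 + 3/4 + 2/7 + 3/8 + 4/8 + 2/5 + 4/5 + 6/8 + 2/8 + 6/8 + 4/5 + 3/3 + 4/5 + 4/5 + 4/5 + 3/3 = 4371/280; mean = 4371/280 ÷ 23 = 4371/6440 = 0.678726… → 0.679.

0.679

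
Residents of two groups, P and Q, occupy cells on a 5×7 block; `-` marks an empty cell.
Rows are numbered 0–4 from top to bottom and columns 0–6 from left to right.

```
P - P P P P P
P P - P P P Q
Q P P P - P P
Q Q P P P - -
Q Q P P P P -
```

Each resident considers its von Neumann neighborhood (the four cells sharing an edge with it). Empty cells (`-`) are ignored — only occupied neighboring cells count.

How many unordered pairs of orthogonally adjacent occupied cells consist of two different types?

Scan each occupied cell's neighbors to the right and below so each pair is counted once.
Row 0: P(0,0)–P(1,0)= P(0,2)–P(0,3)= P(0,3)–P(0,4)= P(0,3)–P(1,3)= P(0,4)–P(0,5)= P(0,4)–P(1,4)= P(0,5)–P(0,6)= P(0,5)–P(1,5)= P(0,6)–Q(1,6)≠  → 1/9 unlike.
Row 1: P(1,0)–P(1,1)= P(1,0)–Q(2,0)≠ P(1,1)–P(2,1)= P(1,3)–P(1,4)= P(1,3)–P(2,3)= P(1,4)–P(1,5)= P(1,5)–Q(1,6)≠ P(1,5)–P(2,5)= Q(1,6)–P(2,6)≠  → 3/9 unlike.
Row 2: Q(2,0)–P(2,1)≠ Q(2,0)–Q(3,0)= P(2,1)–P(2,2)= P(2,1)–Q(3,1)≠ P(2,2)–P(2,3)= P(2,2)–P(3,2)= P(2,3)–P(3,3)= P(2,5)–P(2,6)=  → 2/8 unlike.
Row 3: Q(3,0)–Q(3,1)= Q(3,0)–Q(4,0)= Q(3,1)–P(3,2)≠ Q(3,1)–Q(4,1)= P(3,2)–P(3,3)= P(3,2)–P(4,2)= P(3,3)–P(3,4)= P(3,3)–P(4,3)= P(3,4)–P(4,4)=  → 1/9 unlike.
Row 4: Q(4,0)–Q(4,1)= Q(4,1)–P(4,2)≠ P(4,2)–P(4,3)= P(4,3)–P(4,4)= P(4,4)–P(4,5)=  → 1/5 unlike.
Total adjacent occupied pairs: 40; unlike-type pairs: 8.

8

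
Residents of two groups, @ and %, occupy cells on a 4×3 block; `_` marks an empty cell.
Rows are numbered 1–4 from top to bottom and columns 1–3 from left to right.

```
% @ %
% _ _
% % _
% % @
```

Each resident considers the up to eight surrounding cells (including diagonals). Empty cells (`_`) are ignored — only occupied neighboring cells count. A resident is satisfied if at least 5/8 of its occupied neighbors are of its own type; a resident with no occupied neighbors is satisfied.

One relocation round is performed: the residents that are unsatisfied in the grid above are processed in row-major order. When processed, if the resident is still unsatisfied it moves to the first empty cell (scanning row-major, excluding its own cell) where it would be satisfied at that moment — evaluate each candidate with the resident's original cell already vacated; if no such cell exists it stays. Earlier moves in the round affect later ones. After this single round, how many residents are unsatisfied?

2

Initially unsatisfied (in order): (1,1), (1,2), (1,3), (4,3).
  (1,1) → (2,2).
  (1,2): no empty cell satisfies it; stays.
  (1,3) → (1,1).
  (4,3): no empty cell satisfies it; stays.
Resulting grid:
% @ _
% % _
% % _
% % @
Unsatisfied now: (1,2), (4,3).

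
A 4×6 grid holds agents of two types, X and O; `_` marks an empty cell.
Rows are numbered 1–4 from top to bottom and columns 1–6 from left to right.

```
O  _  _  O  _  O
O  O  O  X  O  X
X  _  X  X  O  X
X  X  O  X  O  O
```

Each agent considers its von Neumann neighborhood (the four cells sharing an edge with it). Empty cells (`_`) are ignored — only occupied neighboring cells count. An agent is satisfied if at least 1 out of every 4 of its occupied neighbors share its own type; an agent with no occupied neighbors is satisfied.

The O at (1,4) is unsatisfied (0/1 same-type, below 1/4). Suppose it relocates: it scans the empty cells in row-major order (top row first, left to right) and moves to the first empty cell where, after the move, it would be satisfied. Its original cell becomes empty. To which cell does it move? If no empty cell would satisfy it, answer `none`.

(1,2)

Vacating (1,4). Empty cells in order:
  (1,2): 2/2 same-type → satisfied — stop here.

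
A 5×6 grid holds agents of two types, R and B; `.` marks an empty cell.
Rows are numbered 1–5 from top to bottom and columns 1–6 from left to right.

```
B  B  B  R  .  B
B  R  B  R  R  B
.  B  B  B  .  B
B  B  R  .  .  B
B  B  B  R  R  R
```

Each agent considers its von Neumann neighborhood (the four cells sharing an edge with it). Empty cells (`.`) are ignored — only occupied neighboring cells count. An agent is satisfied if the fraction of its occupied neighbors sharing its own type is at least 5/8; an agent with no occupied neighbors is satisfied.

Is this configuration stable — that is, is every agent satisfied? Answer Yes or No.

No

Row 1: (1,1)B 2/2 ✓ · (1,2)B 2/3 ✓ · (1,3)B 2/3 ✓ · (1,4)R 1/2 ✗ · (1,6)B 1/1 ✓
Row 2: (2,1)B 1/2 ✗ · (2,2)R 0/4 ✗ · (2,3)B 2/4 ✗ · (2,4)R 2/4 ✗ · (2,5)R 1/2 ✗ · (2,6)B 2/3 ✓
Row 3: (3,2)B 2/3 ✓ · (3,3)B 3/4 ✓ · (3,4)B 1/2 ✗ · (3,6)B 2/2 ✓
Row 4: (4,1)B 2/2 ✓ · (4,2)B 3/4 ✓ · (4,3)R 0/3 ✗ · (4,6)B 1/2 ✗
Row 5: (5,1)B 2/2 ✓ · (5,2)B 3/3 ✓ · (5,3)B 1/3 ✗ · (5,4)R 1/2 ✗ · (5,5)R 2/2 ✓ · (5,6)R 1/2 ✗
For instance (1,4) has only 1/2 same-type neighbors, below 5/8.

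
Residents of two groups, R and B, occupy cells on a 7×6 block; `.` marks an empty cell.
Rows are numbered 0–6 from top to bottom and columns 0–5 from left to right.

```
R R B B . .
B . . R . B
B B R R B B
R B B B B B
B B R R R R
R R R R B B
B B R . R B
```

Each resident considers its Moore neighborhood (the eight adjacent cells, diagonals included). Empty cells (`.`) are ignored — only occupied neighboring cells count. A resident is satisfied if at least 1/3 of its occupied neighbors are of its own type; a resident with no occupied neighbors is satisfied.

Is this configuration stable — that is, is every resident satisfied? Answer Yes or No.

Row 0: (0,0)R 1/2 ✓ · (0,1)R 1/3 ✓ · (0,2)B 1/3 ✓ · (0,3)B 1/2 ✓
Row 1: (1,0)B 2/4 ✓ · (1,3)R 2/5 ✓ · (1,5)B 2/2 ✓
Row 2: (2,0)B 3/4 ✓ · (2,1)B 4/6 ✓ · (2,2)R 2/6 ✓ · (2,3)R 2/6 ✓ · (2,4)B 5/7 ✓ · (2,5)B 4/4 ✓
Row 3: (3,0)R 0/5 ✗ · (3,1)B 5/8 ✓ · (3,2)B 4/8 ✓ · (3,3)B 3/8 ✓ · (3,4)B 4/8 ✓ · (3,5)B 3/5 ✓
Row 4: (4,0)B 2/5 ✓ · (4,1)B 3/8 ✓ · (4,2)R 4/8 ✓ · (4,3)R 4/8 ✓ · (4,4)R 3/8 ✓ · (4,5)R 1/5 ✗
Row 5: (5,0)R 1/5 ✗ · (5,1)R 4/8 ✓ · (5,2)R 5/7 ✓ · (5,3)R 6/7 ✓ · (5,4)B 2/7 ✗ · (5,5)B 2/5 ✓
Row 6: (6,0)B 1/3 ✓ · (6,1)B 1/5 ✗ · (6,2)R 3/4 ✓ · (6,4)R 1/4 ✗ · (6,5)B 2/3 ✓
For instance (3,0) has only 0/5 same-type neighbors, below 1/3.

No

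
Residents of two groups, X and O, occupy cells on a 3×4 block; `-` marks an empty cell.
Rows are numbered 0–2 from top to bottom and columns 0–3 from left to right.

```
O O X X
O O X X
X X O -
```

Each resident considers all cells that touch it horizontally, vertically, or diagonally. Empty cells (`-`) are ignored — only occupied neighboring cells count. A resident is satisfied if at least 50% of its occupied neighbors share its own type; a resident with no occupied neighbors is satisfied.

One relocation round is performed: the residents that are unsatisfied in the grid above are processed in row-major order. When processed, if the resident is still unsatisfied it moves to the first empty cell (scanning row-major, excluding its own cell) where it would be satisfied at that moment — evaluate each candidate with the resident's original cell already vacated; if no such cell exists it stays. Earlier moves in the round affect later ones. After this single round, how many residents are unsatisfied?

Initially unsatisfied (in order): (2,0), (2,1), (2,2).
  (2,0) → (2,3).
  (2,1): no empty cell satisfies it; stays.
  (2,2) → (2,0).
Resulting grid:
O O X X
O O X X
O X - X
Unsatisfied now: (2,1).

1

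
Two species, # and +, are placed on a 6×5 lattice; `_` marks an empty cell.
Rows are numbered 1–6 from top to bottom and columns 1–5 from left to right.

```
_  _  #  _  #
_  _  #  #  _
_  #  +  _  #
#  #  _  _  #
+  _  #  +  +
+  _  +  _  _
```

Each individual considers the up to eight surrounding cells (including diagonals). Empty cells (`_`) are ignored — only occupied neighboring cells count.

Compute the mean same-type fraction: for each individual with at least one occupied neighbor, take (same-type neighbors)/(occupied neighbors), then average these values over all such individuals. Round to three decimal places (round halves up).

0.629

Row 1: (1,3)# 2/2 · (1,5)# 1/1
Row 2: (2,3)# 3/4 · (2,4)# 4/5
Row 3: (3,2)# 3/4 · (3,3)+ 0/4 · (3,5)# 2/2
Row 4: (4,1)# 2/3 · (4,2)# 3/5 · (4,5)# 1/3
Row 5: (5,1)+ 1/3 · (5,3)# 1/3 · (5,4)+ 2/4 · (5,5)+ 1/2
Row 6: (6,1)+ 1/1 · (6,3)+ 1/2
Sum over 16 individuals: 2/2 + 1/1 + 3/4 + 4/5 + 3/4 + 0/4 + 2/2 + 2/3 + 3/5 + 1/3 + 1/3 + 1/3 + 2/4 + 1/2 + 1/1 + 1/2 = 151/15; mean = 151/15 ÷ 16 = 151/240 = 0.629166… → 0.629.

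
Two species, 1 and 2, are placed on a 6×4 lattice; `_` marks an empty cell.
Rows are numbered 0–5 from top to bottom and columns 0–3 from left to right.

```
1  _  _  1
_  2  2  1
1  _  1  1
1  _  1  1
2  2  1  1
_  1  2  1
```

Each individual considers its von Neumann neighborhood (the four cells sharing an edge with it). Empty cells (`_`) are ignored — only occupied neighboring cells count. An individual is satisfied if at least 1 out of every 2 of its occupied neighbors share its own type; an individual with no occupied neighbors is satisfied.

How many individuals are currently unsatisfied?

(0,0)1 0/0 ok
(0,3)1 1/1 ok
(1,1)2 1/1 ok
(1,2)2 1/3 unhappy
(1,3)1 2/3 ok
(2,0)1 1/1 ok
(2,2)1 2/3 ok
(2,3)1 3/3 ok
(3,0)1 1/2 ok
(3,2)1 3/3 ok
(3,3)1 3/3 ok
(4,0)2 1/2 ok
(4,1)2 1/3 unhappy
(4,2)1 2/4 ok
(4,3)1 3/3 ok
(5,1)1 0/2 unhappy
(5,2)2 0/3 unhappy
(5,3)1 1/2 ok
Unsatisfied: (1,2), (4,1), (5,1), (5,2) — 4 in total.

4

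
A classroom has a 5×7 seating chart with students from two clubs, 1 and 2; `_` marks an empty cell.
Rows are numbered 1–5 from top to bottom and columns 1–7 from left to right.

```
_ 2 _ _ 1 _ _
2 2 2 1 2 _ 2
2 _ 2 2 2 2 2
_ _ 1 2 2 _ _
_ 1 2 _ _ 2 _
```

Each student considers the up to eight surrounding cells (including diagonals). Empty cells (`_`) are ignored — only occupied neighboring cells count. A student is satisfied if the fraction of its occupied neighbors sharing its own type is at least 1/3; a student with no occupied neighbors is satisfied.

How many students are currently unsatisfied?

2

Row 1: (1,2)2 3/3 ✓ · (1,5)1 1/2 ✓
Row 2: (2,1)2 3/3 ✓ · (2,2)2 5/5 ✓ · (2,3)2 4/5 ✓ · (2,4)1 1/6 ✗ · (2,5)2 3/5 ✓ · (2,7)2 2/2 ✓
Row 3: (3,1)2 2/2 ✓ · (3,3)2 4/6 ✓ · (3,4)2 6/8 ✓ · (3,5)2 5/6 ✓ · (3,6)2 5/5 ✓ · (3,7)2 2/2 ✓
Row 4: (4,3)1 1/5 ✗ · (4,4)2 5/6 ✓ · (4,5)2 5/5 ✓
Row 5: (5,2)1 1/2 ✓ · (5,3)2 1/3 ✓ · (5,6)2 1/1 ✓
Unsatisfied: (2,4), (4,3) — 2 in total.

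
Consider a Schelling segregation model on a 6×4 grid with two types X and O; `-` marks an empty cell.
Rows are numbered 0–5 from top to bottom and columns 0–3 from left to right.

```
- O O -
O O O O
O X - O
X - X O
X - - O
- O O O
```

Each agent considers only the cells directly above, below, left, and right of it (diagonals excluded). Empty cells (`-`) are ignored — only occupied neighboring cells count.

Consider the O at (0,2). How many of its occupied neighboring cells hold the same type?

Occupied neighbors of (0,2): (1,2)=O, (0,1)=O.
Same type (O): 2 of 2.

2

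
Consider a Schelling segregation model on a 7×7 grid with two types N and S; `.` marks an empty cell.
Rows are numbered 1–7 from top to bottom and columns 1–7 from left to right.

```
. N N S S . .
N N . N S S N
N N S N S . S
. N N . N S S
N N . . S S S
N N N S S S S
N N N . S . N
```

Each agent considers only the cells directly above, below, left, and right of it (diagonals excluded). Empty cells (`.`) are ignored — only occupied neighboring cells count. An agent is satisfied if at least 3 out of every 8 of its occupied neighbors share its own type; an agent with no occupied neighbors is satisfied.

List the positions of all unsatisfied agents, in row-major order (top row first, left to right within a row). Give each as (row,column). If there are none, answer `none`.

(1,4), (2,4), (2,7), (3,3), (3,4), (3,5), (4,5), (7,7)

Row 1: (1,2)N 2/2 ✓ · (1,3)N 1/2 ✓ · (1,4)S 1/3 ✗ · (1,5)S 2/2 ✓
Row 2: (2,1)N 2/2 ✓ · (2,2)N 3/3 ✓ · (2,4)N 1/3 ✗ · (2,5)S 3/4 ✓ · (2,6)S 1/2 ✓ · (2,7)N 0/2 ✗
Row 3: (3,1)N 2/2 ✓ · (3,2)N 3/4 ✓ · (3,3)S 0/3 ✗ · (3,4)N 1/3 ✗ · (3,5)S 1/3 ✗ · (3,7)S 1/2 ✓
Row 4: (4,2)N 3/3 ✓ · (4,3)N 1/2 ✓ · (4,5)N 0/3 ✗ · (4,6)S 2/3 ✓ · (4,7)S 3/3 ✓
Row 5: (5,1)N 2/2 ✓ · (5,2)N 3/3 ✓ · (5,5)S 2/3 ✓ · (5,6)S 4/4 ✓ · (5,7)S 3/3 ✓
Row 6: (6,1)N 3/3 ✓ · (6,2)N 4/4 ✓ · (6,3)N 2/3 ✓ · (6,4)S 1/2 ✓ · (6,5)S 4/4 ✓ · (6,6)S 3/3 ✓ · (6,7)S 2/3 ✓
Row 7: (7,1)N 2/2 ✓ · (7,2)N 3/3 ✓ · (7,3)N 2/2 ✓ · (7,5)S 1/1 ✓ · (7,7)N 0/1 ✗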